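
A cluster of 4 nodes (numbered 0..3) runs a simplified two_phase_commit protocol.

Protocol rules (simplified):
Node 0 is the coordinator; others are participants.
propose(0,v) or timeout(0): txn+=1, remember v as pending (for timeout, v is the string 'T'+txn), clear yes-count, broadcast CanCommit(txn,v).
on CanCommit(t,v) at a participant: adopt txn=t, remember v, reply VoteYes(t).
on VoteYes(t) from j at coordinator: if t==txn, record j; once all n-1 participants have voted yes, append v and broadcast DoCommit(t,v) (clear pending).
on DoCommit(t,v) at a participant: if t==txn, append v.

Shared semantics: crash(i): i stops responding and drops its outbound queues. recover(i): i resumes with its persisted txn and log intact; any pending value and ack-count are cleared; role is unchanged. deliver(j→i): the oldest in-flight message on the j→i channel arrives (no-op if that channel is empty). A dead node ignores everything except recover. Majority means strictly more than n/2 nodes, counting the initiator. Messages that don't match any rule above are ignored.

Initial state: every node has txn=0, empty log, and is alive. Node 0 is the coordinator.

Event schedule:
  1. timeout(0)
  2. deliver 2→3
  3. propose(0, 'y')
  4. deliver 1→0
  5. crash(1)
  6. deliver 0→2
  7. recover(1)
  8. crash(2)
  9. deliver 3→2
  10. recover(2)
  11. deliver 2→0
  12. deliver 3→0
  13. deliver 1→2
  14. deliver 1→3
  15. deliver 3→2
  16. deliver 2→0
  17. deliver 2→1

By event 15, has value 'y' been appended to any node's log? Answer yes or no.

e1 timeout(0): 0[coor,t=1,-]
e2 deliver 2→3: ·
e3 propose(0,'y'): 0[coor,t=2,-]
e4 deliver 1→0: ·
e5 crash(1): 1[✗part,t=0,-]
e6 deliver 0→2: 2[part,t=1,-]
e7 recover(1): 1[part,t=0,-]
e8 crash(2): 2[✗part,t=1,-]
e9 deliver 3→2: ·
e10 recover(2): 2[part,t=1,-]
e11 deliver 2→0: ·
e12 deliver 3→0: ·
e13 deliver 1→2: ·
e14 deliver 1→3: ·
e15 deliver 3→2: ·

no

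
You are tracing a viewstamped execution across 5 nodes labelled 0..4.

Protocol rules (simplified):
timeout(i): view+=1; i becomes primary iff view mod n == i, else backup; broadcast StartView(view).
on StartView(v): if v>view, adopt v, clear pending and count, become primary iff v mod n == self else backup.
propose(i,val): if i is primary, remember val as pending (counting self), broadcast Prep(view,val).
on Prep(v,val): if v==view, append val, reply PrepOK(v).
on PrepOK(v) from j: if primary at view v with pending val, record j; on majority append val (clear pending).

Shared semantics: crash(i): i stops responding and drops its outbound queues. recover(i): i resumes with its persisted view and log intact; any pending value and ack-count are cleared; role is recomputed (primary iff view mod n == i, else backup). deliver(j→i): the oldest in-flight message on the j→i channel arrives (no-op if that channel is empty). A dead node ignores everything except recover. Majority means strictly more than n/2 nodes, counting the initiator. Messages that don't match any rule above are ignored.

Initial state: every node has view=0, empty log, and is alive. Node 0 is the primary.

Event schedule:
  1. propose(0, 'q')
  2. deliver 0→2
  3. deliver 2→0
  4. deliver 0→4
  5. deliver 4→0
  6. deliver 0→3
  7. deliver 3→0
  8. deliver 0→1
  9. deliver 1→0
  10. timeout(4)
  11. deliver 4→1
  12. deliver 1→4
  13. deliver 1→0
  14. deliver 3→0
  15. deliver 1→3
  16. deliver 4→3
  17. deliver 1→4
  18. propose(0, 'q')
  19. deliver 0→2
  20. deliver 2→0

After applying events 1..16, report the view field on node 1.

1

e1 propose(0,'q'): ·
e2 deliver 0→2: 2[back,v=0,q]
e3 deliver 2→0: ·
e4 deliver 0→4: 4[back,v=0,q]
e5 deliver 4→0: 0[prim,v=0,q]
e6 deliver 0→3: 3[back,v=0,q]
e7 deliver 3→0: ·
e8 deliver 0→1: 1[back,v=0,q]
e9 deliver 1→0: ·
e10 timeout(4): 4[back,v=1,q]
e11 deliver 4→1: 1[prim,v=1,q]
e12 deliver 1→4: ·
e13 deliver 1→0: ·
e14 deliver 3→0: ·
e15 deliver 1→3: ·
e16 deliver 4→3: 3[back,v=1,q]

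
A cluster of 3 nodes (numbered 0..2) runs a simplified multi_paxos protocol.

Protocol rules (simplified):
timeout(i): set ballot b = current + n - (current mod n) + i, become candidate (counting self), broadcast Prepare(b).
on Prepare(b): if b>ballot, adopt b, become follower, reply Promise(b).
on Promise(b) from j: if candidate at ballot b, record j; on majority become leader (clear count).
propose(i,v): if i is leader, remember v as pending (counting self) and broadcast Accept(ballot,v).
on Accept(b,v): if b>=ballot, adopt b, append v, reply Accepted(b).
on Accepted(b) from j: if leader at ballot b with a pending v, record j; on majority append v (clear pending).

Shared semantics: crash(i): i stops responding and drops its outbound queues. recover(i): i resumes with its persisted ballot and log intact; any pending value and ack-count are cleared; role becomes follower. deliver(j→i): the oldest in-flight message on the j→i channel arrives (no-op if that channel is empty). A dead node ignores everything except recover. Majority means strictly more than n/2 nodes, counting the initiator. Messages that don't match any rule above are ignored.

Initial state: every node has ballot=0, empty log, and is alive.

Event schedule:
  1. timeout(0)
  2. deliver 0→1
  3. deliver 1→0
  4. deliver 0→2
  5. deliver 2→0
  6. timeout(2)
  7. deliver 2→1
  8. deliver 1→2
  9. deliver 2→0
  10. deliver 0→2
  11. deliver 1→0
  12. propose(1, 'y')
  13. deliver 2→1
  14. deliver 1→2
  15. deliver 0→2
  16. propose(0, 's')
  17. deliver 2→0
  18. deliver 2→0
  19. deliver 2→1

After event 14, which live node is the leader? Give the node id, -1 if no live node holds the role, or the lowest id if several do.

2

1. timeout(0):  <0:cand b3 ->
2. deliver 0→1:  <1:foll b3 ->
3. deliver 1→0:  <0:lead b3 ->
4. deliver 0→2:  <2:foll b3 ->
5. deliver 2→0:  nop
6. timeout(2):  <2:cand b8 ->
7. deliver 2→1:  <1:foll b8 ->
8. deliver 1→2:  <2:lead b8 ->
9. deliver 2→0:  <0:foll b8 ->
10. deliver 0→2:  nop
11. deliver 1→0:  nop
12. propose(1,'y'):  nop
13. deliver 2→1:  nop
14. deliver 1→2:  nop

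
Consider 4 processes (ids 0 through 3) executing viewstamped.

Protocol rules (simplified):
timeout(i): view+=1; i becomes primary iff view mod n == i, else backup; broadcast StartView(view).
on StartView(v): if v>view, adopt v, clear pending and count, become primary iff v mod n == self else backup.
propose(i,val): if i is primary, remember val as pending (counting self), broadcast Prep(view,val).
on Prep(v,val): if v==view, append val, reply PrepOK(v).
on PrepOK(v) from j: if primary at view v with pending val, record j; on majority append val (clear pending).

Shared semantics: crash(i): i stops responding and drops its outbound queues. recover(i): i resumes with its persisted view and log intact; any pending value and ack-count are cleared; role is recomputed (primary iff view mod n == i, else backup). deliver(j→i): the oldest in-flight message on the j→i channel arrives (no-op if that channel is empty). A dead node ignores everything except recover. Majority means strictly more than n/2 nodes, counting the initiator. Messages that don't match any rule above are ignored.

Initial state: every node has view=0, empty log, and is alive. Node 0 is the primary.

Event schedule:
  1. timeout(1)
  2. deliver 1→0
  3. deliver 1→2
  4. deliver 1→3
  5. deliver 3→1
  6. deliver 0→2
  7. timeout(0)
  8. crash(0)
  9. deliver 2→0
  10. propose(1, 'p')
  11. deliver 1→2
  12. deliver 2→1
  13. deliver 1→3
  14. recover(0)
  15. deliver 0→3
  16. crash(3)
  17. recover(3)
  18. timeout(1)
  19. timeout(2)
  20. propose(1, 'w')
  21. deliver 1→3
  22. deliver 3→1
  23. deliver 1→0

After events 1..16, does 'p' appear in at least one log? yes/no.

after 1 — timeout(1): n1:prim/v1/[-]
after 2 — deliver 1→0: n0:back/v1/[-]
after 3 — deliver 1→2: n2:back/v1/[-]
after 4 — deliver 1→3: n3:back/v1/[-]
after 5 — deliver 3→1: ·
after 6 — deliver 0→2: ·
after 7 — timeout(0): n0:back/v2/[-]
after 8 — crash(0): n0:✗back/v2/[-]
after 9 — deliver 2→0: ·
after 10 — propose(1,'p'): ·
after 11 — deliver 1→2: n2:back/v1/[p]
after 12 — deliver 2→1: ·
after 13 — deliver 1→3: n3:back/v1/[p]
after 14 — recover(0): n0:back/v2/[-]
after 15 — deliver 0→3: ·
after 16 — crash(3): n3:✗back/v1/[p]

yes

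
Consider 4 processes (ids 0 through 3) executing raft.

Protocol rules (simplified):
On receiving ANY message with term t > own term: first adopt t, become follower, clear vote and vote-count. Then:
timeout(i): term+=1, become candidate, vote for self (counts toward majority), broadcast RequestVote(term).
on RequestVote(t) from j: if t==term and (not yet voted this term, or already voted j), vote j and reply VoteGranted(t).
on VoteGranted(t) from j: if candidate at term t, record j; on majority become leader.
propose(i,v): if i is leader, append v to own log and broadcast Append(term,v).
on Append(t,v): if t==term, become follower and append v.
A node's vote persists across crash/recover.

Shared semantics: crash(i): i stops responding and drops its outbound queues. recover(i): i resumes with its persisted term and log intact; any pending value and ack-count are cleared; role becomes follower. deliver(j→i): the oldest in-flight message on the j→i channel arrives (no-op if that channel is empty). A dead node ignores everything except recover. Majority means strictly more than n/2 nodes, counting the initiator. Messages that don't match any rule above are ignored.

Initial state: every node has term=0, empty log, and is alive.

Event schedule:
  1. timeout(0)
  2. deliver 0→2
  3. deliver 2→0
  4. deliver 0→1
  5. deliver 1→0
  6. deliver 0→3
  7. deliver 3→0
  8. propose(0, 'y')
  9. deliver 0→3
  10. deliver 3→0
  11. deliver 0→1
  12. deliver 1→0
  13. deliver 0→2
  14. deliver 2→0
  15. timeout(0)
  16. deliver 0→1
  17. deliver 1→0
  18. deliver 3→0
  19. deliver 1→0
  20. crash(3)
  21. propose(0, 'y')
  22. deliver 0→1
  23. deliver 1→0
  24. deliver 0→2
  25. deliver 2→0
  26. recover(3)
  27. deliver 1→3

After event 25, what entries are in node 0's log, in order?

y

[1] timeout(0) → N0(cand t1 [-])
[2] deliver 0→2 → N2(foll t1 [-])
[3] deliver 2→0 → ∅
[4] deliver 0→1 → N1(foll t1 [-])
[5] deliver 1→0 → N0(lead t1 [-])
[6] deliver 0→3 → N3(foll t1 [-])
[7] deliver 3→0 → ∅
[8] propose(0,'y') → N0(lead t1 [y])
[9] deliver 0→3 → N3(foll t1 [y])
[10] deliver 3→0 → ∅
[11] deliver 0→1 → N1(foll t1 [y])
[12] deliver 1→0 → ∅
[13] deliver 0→2 → N2(foll t1 [y])
[14] deliver 2→0 → ∅
[15] timeout(0) → N0(cand t2 [y])
[16] deliver 0→1 → N1(foll t2 [y])
[17] deliver 1→0 → ∅
[18] deliver 3→0 → ∅
[19] deliver 1→0 → ∅
[20] crash(3) → N3(✗foll t1 [y])
[21] propose(0,'y') → ∅
[22] deliver 0→1 → ∅
[23] deliver 1→0 → ∅
[24] deliver 0→2 → N2(foll t2 [y])
[25] deliver 2→0 → N0(lead t2 [y])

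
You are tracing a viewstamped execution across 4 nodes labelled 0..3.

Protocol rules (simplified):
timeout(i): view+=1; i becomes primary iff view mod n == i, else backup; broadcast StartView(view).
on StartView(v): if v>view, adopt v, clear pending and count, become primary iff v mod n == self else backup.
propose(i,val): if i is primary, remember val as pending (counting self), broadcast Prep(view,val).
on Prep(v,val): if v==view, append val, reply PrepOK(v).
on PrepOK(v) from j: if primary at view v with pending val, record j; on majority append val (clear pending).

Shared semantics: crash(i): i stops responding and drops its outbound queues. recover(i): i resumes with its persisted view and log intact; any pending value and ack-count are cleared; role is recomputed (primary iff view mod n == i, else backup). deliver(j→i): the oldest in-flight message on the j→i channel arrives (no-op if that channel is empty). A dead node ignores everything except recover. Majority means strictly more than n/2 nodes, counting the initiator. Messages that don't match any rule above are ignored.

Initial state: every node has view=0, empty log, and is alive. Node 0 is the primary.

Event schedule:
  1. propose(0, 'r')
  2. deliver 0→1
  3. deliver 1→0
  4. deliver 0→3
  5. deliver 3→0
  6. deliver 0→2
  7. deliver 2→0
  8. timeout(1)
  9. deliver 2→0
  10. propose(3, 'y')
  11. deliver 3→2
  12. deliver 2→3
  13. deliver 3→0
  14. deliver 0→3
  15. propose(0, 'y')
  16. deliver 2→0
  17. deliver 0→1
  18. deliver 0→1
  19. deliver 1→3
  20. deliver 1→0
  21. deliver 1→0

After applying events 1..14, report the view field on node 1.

after 1 — propose(0,'r'): ·
after 2 — deliver 0→1: n1:back/v0/[r]
after 3 — deliver 1→0: ·
after 4 — deliver 0→3: n3:back/v0/[r]
after 5 — deliver 3→0: n0:prim/v0/[r]
after 6 — deliver 0→2: n2:back/v0/[r]
after 7 — deliver 2→0: ·
after 8 — timeout(1): n1:prim/v1/[r]
after 9 — deliver 2→0: ·
after 10 — propose(3,'y'): ·
after 11 — deliver 3→2: ·
after 12 — deliver 2→3: ·
after 13 — deliver 3→0: ·
after 14 — deliver 0→3: ·

1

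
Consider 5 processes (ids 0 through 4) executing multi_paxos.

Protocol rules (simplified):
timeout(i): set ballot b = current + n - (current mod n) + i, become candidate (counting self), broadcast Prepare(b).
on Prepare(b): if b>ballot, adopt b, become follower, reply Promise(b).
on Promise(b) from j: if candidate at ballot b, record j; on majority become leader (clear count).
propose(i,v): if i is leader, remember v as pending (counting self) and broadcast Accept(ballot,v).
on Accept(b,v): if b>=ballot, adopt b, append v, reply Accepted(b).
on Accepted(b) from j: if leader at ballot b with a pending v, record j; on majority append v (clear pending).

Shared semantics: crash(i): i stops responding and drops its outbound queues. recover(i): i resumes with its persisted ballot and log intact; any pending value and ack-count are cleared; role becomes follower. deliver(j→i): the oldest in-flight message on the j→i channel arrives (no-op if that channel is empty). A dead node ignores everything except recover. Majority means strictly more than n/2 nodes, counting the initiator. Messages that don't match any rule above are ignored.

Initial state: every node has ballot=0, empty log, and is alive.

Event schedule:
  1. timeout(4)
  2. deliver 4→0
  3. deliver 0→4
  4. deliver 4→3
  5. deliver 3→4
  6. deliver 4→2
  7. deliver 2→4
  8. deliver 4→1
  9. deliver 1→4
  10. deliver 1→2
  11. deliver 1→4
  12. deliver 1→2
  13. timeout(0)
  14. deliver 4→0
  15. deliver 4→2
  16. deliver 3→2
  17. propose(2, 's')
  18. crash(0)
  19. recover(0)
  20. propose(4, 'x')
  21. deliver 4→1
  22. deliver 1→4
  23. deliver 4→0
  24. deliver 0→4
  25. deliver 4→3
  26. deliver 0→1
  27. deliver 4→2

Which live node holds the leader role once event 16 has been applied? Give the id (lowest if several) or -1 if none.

4

[1] timeout(4) → N4(cand b9 [-])
[2] deliver 4→0 → N0(foll b9 [-])
[3] deliver 0→4 → ∅
[4] deliver 4→3 → N3(foll b9 [-])
[5] deliver 3→4 → N4(lead b9 [-])
[6] deliver 4→2 → N2(foll b9 [-])
[7] deliver 2→4 → ∅
[8] deliver 4→1 → N1(foll b9 [-])
[9] deliver 1→4 → ∅
[10] deliver 1→2 → ∅
[11] deliver 1→4 → ∅
[12] deliver 1→2 → ∅
[13] timeout(0) → N0(cand b10 [-])
[14] deliver 4→0 → ∅
[15] deliver 4→2 → ∅
[16] deliver 3→2 → ∅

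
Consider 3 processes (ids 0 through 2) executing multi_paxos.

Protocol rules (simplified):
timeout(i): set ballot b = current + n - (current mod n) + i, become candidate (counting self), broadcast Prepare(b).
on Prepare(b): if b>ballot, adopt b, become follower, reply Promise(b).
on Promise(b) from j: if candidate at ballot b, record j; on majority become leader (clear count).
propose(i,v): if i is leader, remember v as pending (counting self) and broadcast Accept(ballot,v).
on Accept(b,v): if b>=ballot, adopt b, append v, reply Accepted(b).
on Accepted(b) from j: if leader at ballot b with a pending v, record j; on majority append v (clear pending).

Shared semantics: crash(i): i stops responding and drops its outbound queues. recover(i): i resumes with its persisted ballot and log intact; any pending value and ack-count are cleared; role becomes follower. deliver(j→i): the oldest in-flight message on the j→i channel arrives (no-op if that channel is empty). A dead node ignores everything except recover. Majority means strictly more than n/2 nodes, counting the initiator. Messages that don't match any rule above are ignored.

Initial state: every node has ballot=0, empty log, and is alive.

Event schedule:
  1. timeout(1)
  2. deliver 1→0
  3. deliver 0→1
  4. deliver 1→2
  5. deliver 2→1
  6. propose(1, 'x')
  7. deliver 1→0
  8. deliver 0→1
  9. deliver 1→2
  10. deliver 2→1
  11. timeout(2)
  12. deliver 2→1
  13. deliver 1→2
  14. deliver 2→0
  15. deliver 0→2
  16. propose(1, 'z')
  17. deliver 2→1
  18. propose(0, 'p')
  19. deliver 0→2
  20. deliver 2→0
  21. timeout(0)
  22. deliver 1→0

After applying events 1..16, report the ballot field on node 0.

e1 timeout(1): 1[cand,b=4,-]
e2 deliver 1→0: 0[foll,b=4,-]
e3 deliver 0→1: 1[lead,b=4,-]
e4 deliver 1→2: 2[foll,b=4,-]
e5 deliver 2→1: ·
e6 propose(1,'x'): ·
e7 deliver 1→0: 0[foll,b=4,x]
e8 deliver 0→1: 1[lead,b=4,x]
e9 deliver 1→2: 2[foll,b=4,x]
e10 deliver 2→1: ·
e11 timeout(2): 2[cand,b=8,x]
e12 deliver 2→1: 1[foll,b=8,x]
e13 deliver 1→2: 2[lead,b=8,x]
e14 deliver 2→0: 0[foll,b=8,x]
e15 deliver 0→2: ·
e16 propose(1,'z'): ·

8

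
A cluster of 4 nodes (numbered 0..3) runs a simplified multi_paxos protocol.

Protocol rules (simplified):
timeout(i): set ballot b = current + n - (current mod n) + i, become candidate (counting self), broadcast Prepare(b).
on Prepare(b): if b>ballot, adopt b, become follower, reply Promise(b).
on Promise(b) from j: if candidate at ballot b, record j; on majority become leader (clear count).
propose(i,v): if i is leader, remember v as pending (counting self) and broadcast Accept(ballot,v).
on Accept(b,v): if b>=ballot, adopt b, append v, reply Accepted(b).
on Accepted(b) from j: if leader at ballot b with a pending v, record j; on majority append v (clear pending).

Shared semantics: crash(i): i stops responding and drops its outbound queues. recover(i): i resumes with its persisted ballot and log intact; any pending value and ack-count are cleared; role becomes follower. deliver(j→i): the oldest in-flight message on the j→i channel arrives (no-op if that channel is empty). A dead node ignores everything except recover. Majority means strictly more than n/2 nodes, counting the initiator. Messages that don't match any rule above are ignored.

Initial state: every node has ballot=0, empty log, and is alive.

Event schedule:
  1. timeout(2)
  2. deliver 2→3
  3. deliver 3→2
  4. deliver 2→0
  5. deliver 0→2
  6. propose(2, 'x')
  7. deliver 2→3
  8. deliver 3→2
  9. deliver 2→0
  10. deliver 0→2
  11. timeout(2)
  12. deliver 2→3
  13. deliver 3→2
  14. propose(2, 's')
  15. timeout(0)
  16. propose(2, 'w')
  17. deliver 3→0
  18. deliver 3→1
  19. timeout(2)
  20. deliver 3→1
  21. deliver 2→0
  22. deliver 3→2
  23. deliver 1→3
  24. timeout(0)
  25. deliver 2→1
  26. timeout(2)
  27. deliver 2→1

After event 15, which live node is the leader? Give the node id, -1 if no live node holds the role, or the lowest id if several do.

-1

[1] timeout(2) → N2(cand b6 [-])
[2] deliver 2→3 → N3(foll b6 [-])
[3] deliver 3→2 → ∅
[4] deliver 2→0 → N0(foll b6 [-])
[5] deliver 0→2 → N2(lead b6 [-])
[6] propose(2,'x') → ∅
[7] deliver 2→3 → N3(foll b6 [x])
[8] deliver 3→2 → ∅
[9] deliver 2→0 → N0(foll b6 [x])
[10] deliver 0→2 → N2(lead b6 [x])
[11] timeout(2) → N2(cand b10 [x])
[12] deliver 2→3 → N3(foll b10 [x])
[13] deliver 3→2 → ∅
[14] propose(2,'s') → ∅
[15] timeout(0) → N0(cand b8 [x])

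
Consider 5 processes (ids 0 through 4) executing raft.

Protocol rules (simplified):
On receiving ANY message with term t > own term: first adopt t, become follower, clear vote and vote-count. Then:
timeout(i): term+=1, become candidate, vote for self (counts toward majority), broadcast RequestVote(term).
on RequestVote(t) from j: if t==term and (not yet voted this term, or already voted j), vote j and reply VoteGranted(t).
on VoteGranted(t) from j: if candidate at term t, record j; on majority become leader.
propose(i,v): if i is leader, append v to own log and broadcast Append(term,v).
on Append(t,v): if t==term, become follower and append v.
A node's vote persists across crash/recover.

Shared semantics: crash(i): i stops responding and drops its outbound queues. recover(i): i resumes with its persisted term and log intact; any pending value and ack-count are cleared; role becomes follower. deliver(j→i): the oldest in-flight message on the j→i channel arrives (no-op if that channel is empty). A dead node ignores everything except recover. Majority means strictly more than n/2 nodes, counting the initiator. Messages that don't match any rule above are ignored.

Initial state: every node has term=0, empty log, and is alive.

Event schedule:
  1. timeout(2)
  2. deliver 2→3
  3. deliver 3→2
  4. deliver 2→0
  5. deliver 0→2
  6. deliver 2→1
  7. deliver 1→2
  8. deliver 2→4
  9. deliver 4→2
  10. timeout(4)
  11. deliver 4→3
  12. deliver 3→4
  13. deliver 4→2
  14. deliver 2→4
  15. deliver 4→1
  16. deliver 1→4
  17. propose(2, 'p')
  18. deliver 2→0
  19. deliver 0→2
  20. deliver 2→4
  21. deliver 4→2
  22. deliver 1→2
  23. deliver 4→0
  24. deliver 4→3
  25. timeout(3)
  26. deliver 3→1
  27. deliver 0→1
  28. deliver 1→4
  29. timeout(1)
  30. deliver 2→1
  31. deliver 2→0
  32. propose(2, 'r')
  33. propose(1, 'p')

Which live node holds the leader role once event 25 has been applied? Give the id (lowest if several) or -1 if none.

[1] timeout(2) → N2(cand t1 [-])
[2] deliver 2→3 → N3(foll t1 [-])
[3] deliver 3→2 → ∅
[4] deliver 2→0 → N0(foll t1 [-])
[5] deliver 0→2 → N2(lead t1 [-])
[6] deliver 2→1 → N1(foll t1 [-])
[7] deliver 1→2 → ∅
[8] deliver 2→4 → N4(foll t1 [-])
[9] deliver 4→2 → ∅
[10] timeout(4) → N4(cand t2 [-])
[11] deliver 4→3 → N3(foll t2 [-])
[12] deliver 3→4 → ∅
[13] deliver 4→2 → N2(foll t2 [-])
[14] deliver 2→4 → N4(lead t2 [-])
[15] deliver 4→1 → N1(foll t2 [-])
[16] deliver 1→4 → ∅
[17] propose(2,'p') → ∅
[18] deliver 2→0 → ∅
[19] deliver 0→2 → ∅
[20] deliver 2→4 → ∅
[21] deliver 4→2 → ∅
[22] deliver 1→2 → ∅
[23] deliver 4→0 → N0(foll t2 [-])
[24] deliver 4→3 → ∅
[25] timeout(3) → N3(cand t3 [-])

4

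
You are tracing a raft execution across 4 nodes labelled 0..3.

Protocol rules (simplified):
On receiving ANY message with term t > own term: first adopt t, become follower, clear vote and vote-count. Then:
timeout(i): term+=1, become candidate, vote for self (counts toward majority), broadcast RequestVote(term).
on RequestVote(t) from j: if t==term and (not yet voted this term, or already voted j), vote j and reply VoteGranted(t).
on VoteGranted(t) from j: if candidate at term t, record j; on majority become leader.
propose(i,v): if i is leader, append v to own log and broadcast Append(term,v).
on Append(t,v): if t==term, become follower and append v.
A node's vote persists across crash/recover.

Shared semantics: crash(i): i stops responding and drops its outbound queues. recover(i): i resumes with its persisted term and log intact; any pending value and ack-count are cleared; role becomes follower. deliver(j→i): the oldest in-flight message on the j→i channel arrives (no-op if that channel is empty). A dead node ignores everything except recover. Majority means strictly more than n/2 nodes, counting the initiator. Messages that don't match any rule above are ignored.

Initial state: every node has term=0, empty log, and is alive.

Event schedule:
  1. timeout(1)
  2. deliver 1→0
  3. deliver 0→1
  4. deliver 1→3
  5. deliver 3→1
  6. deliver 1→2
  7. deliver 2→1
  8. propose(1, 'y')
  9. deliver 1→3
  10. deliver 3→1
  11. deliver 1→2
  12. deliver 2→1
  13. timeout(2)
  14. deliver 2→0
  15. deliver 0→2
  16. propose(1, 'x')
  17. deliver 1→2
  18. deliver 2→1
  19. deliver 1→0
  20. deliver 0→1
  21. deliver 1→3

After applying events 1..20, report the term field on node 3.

1

1. timeout(1):  <1:cand t1 ->
2. deliver 1→0:  <0:foll t1 ->
3. deliver 0→1:  nop
4. deliver 1→3:  <3:foll t1 ->
5. deliver 3→1:  <1:lead t1 ->
6. deliver 1→2:  <2:foll t1 ->
7. deliver 2→1:  nop
8. propose(1,'y'):  <1:lead t1 y>
9. deliver 1→3:  <3:foll t1 y>
10. deliver 3→1:  nop
11. deliver 1→2:  <2:foll t1 y>
12. deliver 2→1:  nop
13. timeout(2):  <2:cand t2 y>
14. deliver 2→0:  <0:foll t2 ->
15. deliver 0→2:  nop
16. propose(1,'x'):  <1:lead t1 y,x>
17. deliver 1→2:  nop
18. deliver 2→1:  <1:foll t2 y,x>
19. deliver 1→0:  nop
20. deliver 0→1:  nop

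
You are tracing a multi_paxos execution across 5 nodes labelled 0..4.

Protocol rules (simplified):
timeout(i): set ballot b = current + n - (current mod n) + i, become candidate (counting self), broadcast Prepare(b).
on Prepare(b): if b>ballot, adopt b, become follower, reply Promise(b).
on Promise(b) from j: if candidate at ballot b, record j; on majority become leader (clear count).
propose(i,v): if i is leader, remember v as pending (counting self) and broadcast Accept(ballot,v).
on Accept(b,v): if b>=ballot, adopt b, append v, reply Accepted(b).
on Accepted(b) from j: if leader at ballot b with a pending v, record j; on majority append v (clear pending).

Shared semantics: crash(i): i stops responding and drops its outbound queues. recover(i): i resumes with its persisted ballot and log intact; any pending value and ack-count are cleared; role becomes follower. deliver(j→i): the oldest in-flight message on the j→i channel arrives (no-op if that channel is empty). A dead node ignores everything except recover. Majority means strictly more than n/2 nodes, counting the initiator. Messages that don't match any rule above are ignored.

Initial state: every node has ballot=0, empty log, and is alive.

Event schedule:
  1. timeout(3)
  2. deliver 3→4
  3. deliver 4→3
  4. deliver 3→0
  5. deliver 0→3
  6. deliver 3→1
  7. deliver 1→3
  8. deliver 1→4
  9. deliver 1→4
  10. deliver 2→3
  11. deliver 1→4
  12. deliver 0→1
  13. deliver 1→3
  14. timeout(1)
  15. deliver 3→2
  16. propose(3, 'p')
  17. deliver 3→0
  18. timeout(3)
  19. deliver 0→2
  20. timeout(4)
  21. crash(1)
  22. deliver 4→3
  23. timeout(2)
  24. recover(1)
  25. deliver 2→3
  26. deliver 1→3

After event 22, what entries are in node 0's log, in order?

p

step 1 timeout(3): 3={cand,b=8,log=-}
step 2 deliver 3→4: 4={foll,b=8,log=-}
step 3 deliver 4→3: —
step 4 deliver 3→0: 0={foll,b=8,log=-}
step 5 deliver 0→3: 3={lead,b=8,log=-}
step 6 deliver 3→1: 1={foll,b=8,log=-}
step 7 deliver 1→3: —
step 8 deliver 1→4: —
step 9 deliver 1→4: —
step 10 deliver 2→3: —
step 11 deliver 1→4: —
step 12 deliver 0→1: —
step 13 deliver 1→3: —
step 14 timeout(1): 1={cand,b=11,log=-}
step 15 deliver 3→2: 2={foll,b=8,log=-}
step 16 propose(3,'p'): —
step 17 deliver 3→0: 0={foll,b=8,log=p}
step 18 timeout(3): 3={cand,b=13,log=-}
step 19 deliver 0→2: —
step 20 timeout(4): 4={cand,b=14,log=-}
step 21 crash(1): 1={✗cand,b=11,log=-}
step 22 deliver 4→3: 3={foll,b=14,log=-}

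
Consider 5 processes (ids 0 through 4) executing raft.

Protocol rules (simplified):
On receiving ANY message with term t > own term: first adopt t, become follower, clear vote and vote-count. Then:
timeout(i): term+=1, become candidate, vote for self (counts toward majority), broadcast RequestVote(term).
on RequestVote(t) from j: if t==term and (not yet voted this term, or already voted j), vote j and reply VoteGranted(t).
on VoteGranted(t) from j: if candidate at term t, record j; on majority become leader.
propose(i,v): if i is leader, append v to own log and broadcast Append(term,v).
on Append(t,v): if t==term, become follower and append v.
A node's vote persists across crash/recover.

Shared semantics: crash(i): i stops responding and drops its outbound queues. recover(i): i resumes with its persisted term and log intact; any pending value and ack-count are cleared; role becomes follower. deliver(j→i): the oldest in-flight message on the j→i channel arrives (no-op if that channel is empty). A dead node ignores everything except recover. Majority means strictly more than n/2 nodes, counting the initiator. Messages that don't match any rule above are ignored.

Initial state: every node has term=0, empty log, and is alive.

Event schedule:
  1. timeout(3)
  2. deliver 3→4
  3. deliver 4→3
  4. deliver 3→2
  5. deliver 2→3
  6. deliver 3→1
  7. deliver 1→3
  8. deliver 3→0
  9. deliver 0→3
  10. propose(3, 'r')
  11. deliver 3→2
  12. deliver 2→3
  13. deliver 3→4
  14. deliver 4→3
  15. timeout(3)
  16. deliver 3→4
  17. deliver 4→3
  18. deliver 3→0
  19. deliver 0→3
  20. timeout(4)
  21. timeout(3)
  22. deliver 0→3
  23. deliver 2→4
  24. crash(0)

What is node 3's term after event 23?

step 1 timeout(3): 3={cand,t=1,log=-}
step 2 deliver 3→4: 4={foll,t=1,log=-}
step 3 deliver 4→3: —
step 4 deliver 3→2: 2={foll,t=1,log=-}
step 5 deliver 2→3: 3={lead,t=1,log=-}
step 6 deliver 3→1: 1={foll,t=1,log=-}
step 7 deliver 1→3: —
step 8 deliver 3→0: 0={foll,t=1,log=-}
step 9 deliver 0→3: —
step 10 propose(3,'r'): 3={lead,t=1,log=r}
step 11 deliver 3→2: 2={foll,t=1,log=r}
step 12 deliver 2→3: —
step 13 deliver 3→4: 4={foll,t=1,log=r}
step 14 deliver 4→3: —
step 15 timeout(3): 3={cand,t=2,log=r}
step 16 deliver 3→4: 4={foll,t=2,log=r}
step 17 deliver 4→3: —
step 18 deliver 3→0: 0={foll,t=1,log=r}
step 19 deliver 0→3: —
step 20 timeout(4): 4={cand,t=3,log=r}
step 21 timeout(3): 3={cand,t=3,log=r}
step 22 deliver 0→3: —
step 23 deliver 2→4: —

3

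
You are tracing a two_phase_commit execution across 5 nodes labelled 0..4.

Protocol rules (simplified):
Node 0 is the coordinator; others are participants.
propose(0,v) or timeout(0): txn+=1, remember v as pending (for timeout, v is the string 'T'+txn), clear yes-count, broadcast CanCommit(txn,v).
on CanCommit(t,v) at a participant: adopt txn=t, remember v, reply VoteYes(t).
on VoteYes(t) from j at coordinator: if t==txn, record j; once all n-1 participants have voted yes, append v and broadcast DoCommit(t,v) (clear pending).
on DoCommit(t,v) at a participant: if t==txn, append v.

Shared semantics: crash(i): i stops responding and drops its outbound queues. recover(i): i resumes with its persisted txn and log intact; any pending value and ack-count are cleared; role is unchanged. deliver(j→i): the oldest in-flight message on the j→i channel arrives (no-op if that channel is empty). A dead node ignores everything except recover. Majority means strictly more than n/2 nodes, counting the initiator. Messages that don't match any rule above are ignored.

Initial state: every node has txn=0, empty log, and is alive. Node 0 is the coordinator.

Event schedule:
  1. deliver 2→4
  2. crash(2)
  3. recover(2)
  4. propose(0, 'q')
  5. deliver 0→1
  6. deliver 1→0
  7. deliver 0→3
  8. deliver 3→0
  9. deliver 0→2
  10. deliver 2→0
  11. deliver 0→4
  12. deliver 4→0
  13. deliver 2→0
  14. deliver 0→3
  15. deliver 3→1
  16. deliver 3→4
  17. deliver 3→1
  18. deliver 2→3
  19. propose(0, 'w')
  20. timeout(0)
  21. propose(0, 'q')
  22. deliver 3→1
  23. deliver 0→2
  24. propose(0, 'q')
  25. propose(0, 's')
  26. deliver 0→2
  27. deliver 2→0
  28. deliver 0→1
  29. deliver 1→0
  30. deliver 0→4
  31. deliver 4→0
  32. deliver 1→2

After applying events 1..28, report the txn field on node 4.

1

1. deliver 2→4:  nop
2. crash(2):  <2:✗part t0 ->
3. recover(2):  <2:part t0 ->
4. propose(0,'q'):  <0:coor t1 ->
5. deliver 0→1:  <1:part t1 ->
6. deliver 1→0:  nop
7. deliver 0→3:  <3:part t1 ->
8. deliver 3→0:  nop
9. deliver 0→2:  <2:part t1 ->
10. deliver 2→0:  nop
11. deliver 0→4:  <4:part t1 ->
12. deliver 4→0:  <0:coor t1 q>
13. deliver 2→0:  nop
14. deliver 0→3:  <3:part t1 q>
15. deliver 3→1:  nop
16. deliver 3→4:  nop
17. deliver 3→1:  nop
18. deliver 2→3:  nop
19. propose(0,'w'):  <0:coor t2 q>
20. timeout(0):  <0:coor t3 q>
21. propose(0,'q'):  <0:coor t4 q>
22. deliver 3→1:  nop
23. deliver 0→2:  <2:part t1 q>
24. propose(0,'q'):  <0:coor t5 q>
25. propose(0,'s'):  <0:coor t6 q>
26. deliver 0→2:  <2:part t2 q>
27. deliver 2→0:  nop
28. deliver 0→1:  <1:part t1 q>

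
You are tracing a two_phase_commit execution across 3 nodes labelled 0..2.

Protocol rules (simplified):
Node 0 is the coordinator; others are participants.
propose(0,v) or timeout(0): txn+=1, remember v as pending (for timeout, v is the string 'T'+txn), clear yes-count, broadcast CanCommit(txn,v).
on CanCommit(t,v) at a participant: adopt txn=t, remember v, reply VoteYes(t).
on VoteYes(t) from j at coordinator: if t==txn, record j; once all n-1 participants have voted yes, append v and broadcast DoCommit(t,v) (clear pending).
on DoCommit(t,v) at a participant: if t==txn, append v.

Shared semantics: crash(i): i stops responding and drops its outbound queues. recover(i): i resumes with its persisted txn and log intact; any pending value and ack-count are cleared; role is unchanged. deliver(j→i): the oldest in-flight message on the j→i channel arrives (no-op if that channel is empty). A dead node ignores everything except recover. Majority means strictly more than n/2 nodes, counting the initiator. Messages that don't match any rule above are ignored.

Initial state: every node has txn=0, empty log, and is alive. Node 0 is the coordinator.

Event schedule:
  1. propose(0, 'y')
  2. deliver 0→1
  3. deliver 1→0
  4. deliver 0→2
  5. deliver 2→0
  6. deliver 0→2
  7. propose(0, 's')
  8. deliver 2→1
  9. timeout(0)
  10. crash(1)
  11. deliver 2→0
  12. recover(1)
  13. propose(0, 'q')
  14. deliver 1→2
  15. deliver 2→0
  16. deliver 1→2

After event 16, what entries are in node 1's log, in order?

e1 propose(0,'y'): 0[coor,t=1,-]
e2 deliver 0→1: 1[part,t=1,-]
e3 deliver 1→0: ·
e4 deliver 0→2: 2[part,t=1,-]
e5 deliver 2→0: 0[coor,t=1,y]
e6 deliver 0→2: 2[part,t=1,y]
e7 propose(0,'s'): 0[coor,t=2,y]
e8 deliver 2→1: ·
e9 timeout(0): 0[coor,t=3,y]
e10 crash(1): 1[✗part,t=1,-]
e11 deliver 2→0: ·
e12 recover(1): 1[part,t=1,-]
e13 propose(0,'q'): 0[coor,t=4,y]
e14 deliver 1→2: ·
e15 deliver 2→0: ·
e16 deliver 1→2: ·

empty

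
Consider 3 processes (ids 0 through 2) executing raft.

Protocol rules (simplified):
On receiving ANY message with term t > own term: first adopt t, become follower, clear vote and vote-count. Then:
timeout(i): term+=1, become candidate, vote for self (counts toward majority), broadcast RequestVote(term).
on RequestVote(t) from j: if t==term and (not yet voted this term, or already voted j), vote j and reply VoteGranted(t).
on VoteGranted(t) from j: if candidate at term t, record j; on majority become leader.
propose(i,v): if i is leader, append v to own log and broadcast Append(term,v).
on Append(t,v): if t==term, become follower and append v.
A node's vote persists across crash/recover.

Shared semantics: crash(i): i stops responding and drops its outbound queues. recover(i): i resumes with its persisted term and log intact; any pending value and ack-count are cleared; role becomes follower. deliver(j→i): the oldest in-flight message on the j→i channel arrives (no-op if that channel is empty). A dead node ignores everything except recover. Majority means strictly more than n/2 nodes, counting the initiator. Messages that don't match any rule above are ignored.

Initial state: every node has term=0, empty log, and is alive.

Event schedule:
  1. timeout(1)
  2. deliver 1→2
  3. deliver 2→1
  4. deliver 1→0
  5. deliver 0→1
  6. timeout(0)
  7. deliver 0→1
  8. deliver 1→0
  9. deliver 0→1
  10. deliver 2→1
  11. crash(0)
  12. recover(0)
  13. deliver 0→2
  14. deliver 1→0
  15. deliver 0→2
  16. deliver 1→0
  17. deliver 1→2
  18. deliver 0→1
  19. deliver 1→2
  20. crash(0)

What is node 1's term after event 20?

1. timeout(1):  <1:cand t1 ->
2. deliver 1→2:  <2:foll t1 ->
3. deliver 2→1:  <1:lead t1 ->
4. deliver 1→0:  <0:foll t1 ->
5. deliver 0→1:  nop
6. timeout(0):  <0:cand t2 ->
7. deliver 0→1:  <1:foll t2 ->
8. deliver 1→0:  <0:lead t2 ->
9. deliver 0→1:  nop
10. deliver 2→1:  nop
11. crash(0):  <0:✗lead t2 ->
12. recover(0):  <0:foll t2 ->
13. deliver 0→2:  nop
14. deliver 1→0:  nop
15. deliver 0→2:  nop
16. deliver 1→0:  nop
17. deliver 1→2:  nop
18. deliver 0→1:  nop
19. deliver 1→2:  nop
20. crash(0):  <0:✗foll t2 ->

2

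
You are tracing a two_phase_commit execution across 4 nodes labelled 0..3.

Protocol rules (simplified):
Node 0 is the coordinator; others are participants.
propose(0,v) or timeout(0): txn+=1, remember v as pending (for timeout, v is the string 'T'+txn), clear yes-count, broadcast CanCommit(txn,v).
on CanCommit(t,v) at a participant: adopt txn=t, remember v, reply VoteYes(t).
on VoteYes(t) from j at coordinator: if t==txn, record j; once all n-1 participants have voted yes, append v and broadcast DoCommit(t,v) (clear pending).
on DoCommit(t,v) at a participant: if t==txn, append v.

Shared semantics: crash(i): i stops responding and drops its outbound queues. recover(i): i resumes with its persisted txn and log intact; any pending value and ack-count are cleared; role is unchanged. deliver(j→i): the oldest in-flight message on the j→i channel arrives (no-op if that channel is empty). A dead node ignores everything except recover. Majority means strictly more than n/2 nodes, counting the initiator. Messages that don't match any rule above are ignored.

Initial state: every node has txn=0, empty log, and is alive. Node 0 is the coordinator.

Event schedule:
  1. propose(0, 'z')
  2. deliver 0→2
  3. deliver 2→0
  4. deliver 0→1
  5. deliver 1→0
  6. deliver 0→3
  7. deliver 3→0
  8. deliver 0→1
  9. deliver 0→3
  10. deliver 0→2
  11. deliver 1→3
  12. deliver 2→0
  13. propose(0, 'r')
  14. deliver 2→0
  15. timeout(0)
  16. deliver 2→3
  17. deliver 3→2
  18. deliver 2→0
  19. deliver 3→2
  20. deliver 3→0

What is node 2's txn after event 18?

1

e1 propose(0,'z'): 0[coor,t=1,-]
e2 deliver 0→2: 2[part,t=1,-]
e3 deliver 2→0: ·
e4 deliver 0→1: 1[part,t=1,-]
e5 deliver 1→0: ·
e6 deliver 0→3: 3[part,t=1,-]
e7 deliver 3→0: 0[coor,t=1,z]
e8 deliver 0→1: 1[part,t=1,z]
e9 deliver 0→3: 3[part,t=1,z]
e10 deliver 0→2: 2[part,t=1,z]
e11 deliver 1→3: ·
e12 deliver 2→0: ·
e13 propose(0,'r'): 0[coor,t=2,z]
e14 deliver 2→0: ·
e15 timeout(0): 0[coor,t=3,z]
e16 deliver 2→3: ·
e17 deliver 3→2: ·
e18 deliver 2→0: ·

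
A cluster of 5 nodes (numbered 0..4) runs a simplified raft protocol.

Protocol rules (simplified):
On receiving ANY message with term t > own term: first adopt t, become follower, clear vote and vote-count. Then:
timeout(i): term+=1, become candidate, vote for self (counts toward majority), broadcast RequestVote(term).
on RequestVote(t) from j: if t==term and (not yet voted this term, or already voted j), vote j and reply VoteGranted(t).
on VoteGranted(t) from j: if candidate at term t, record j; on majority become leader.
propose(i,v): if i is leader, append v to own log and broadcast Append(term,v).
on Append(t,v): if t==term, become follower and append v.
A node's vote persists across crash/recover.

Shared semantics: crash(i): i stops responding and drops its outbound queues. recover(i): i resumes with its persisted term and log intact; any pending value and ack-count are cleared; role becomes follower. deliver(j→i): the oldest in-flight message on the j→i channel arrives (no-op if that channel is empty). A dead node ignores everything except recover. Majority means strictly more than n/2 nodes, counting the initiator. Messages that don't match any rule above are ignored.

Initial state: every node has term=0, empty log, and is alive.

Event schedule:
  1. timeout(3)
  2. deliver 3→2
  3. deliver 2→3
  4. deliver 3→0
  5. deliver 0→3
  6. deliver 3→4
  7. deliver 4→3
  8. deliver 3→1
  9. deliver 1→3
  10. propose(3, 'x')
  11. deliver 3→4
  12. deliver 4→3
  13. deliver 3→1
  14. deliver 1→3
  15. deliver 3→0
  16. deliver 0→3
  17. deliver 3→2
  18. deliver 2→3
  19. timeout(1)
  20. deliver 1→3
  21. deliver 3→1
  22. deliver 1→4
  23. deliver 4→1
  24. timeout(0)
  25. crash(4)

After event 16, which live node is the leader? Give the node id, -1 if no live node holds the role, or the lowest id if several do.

3

e1 timeout(3): 3[cand,t=1,-]
e2 deliver 3→2: 2[foll,t=1,-]
e3 deliver 2→3: ·
e4 deliver 3→0: 0[foll,t=1,-]
e5 deliver 0→3: 3[lead,t=1,-]
e6 deliver 3→4: 4[foll,t=1,-]
e7 deliver 4→3: ·
e8 deliver 3→1: 1[foll,t=1,-]
e9 deliver 1→3: ·
e10 propose(3,'x'): 3[lead,t=1,x]
e11 deliver 3→4: 4[foll,t=1,x]
e12 deliver 4→3: ·
e13 deliver 3→1: 1[foll,t=1,x]
e14 deliver 1→3: ·
e15 deliver 3→0: 0[foll,t=1,x]
e16 deliver 0→3: ·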